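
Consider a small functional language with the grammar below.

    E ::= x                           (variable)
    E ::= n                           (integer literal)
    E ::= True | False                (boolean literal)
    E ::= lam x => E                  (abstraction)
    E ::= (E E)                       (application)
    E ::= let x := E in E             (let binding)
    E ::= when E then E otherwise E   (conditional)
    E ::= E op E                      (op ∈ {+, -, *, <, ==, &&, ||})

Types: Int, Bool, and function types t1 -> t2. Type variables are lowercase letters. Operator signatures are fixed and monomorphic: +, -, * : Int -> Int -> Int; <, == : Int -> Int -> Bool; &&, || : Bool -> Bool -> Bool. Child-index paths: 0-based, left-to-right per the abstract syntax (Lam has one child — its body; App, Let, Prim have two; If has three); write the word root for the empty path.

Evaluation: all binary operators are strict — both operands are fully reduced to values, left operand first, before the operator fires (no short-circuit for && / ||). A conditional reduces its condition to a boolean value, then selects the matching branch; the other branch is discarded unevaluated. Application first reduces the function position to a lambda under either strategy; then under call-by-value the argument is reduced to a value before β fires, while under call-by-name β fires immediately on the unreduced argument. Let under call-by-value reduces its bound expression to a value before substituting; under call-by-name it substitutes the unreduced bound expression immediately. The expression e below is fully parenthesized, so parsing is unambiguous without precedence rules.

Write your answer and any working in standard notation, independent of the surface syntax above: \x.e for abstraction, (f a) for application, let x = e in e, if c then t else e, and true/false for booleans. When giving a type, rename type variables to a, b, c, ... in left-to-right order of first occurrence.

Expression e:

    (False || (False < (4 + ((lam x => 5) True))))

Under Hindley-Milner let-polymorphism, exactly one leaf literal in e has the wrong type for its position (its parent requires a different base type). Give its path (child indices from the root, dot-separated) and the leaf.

Answer: 1.0 : false

Working:
  unify Bool ~ Bool
  unify Bool ~ Int
  FAIL: mismatch Bool ~ Int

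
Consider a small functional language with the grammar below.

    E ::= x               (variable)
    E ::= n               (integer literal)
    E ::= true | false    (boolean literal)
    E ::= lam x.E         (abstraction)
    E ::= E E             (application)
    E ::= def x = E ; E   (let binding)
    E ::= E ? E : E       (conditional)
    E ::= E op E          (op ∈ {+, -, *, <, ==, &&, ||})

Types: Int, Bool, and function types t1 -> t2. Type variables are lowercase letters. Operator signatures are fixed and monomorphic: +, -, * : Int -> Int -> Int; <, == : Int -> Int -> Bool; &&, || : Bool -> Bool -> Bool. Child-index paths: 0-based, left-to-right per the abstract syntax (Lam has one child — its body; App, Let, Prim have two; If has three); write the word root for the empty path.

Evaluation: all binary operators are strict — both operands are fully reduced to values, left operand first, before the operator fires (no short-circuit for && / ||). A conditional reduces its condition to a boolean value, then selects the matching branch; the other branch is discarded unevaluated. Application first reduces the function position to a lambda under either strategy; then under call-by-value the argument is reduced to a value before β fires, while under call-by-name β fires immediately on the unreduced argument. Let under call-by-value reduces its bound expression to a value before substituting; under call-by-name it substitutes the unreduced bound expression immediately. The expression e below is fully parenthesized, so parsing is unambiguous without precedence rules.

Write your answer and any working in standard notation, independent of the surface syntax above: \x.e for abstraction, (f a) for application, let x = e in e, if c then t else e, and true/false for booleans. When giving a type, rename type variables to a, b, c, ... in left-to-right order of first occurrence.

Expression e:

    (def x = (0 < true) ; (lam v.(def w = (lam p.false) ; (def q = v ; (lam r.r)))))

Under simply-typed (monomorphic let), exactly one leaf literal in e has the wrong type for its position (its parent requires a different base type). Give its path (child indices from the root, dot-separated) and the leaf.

Working:
  unify Int ~ Int
  unify Bool ~ Int
  FAIL: mismatch Bool ~ Int

Answer: 0.1 : true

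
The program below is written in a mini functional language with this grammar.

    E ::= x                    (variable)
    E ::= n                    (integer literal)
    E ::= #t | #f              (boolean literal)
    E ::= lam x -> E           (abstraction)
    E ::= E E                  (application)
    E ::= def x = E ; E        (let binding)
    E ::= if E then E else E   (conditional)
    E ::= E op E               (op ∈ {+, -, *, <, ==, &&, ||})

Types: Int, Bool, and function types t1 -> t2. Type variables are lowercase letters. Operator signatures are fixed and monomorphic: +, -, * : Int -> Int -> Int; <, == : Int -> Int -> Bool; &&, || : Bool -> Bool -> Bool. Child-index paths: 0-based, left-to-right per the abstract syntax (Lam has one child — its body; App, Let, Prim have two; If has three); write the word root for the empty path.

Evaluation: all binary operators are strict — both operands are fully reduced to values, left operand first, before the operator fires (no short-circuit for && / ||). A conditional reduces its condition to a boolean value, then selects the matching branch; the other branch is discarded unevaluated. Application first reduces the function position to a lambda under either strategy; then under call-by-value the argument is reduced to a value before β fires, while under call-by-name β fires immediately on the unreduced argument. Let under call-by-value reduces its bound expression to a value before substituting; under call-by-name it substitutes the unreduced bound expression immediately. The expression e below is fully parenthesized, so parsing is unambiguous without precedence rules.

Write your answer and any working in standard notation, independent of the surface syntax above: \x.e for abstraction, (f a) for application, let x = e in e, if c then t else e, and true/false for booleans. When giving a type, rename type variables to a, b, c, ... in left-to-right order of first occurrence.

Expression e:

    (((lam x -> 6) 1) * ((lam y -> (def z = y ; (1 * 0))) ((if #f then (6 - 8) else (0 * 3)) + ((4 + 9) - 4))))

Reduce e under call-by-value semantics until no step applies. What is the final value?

Answer: 0

Working:
step 0: (((\x.6) 1) * ((\y.(let z = y in (1 * 0))) ((if false then (6 - 8) else (0 * 3)) + ((4 + 9) - 4))))
step 1: [beta@0] (6 * ((\y.(let z = y in (1 * 0))) ((if false then (6 - 8) else (0 * 3)) + ((4 + 9) - 4))))
step 2: [if@1.1.0] (6 * ((\y.(let z = y in (1 * 0))) ((0 * 3) + ((4 + 9) - 4))))
step 3: [delta@1.1.0] (6 * ((\y.(let z = y in (1 * 0))) (0 + ((4 + 9) - 4))))
step 4: [delta@1.1.1.0] (6 * ((\y.(let z = y in (1 * 0))) (0 + (13 - 4))))
step 5: [delta@1.1.1] (6 * ((\y.(let z = y in (1 * 0))) (0 + 9)))
step 6: [delta@1.1] (6 * ((\y.(let z = y in (1 * 0))) 9))
step 7: [beta@1] (6 * (let z = 9 in (1 * 0)))
step 8: [let@1] (6 * (1 * 0))
step 9: [delta@1] (6 * 0)
step 10: [delta@root] 0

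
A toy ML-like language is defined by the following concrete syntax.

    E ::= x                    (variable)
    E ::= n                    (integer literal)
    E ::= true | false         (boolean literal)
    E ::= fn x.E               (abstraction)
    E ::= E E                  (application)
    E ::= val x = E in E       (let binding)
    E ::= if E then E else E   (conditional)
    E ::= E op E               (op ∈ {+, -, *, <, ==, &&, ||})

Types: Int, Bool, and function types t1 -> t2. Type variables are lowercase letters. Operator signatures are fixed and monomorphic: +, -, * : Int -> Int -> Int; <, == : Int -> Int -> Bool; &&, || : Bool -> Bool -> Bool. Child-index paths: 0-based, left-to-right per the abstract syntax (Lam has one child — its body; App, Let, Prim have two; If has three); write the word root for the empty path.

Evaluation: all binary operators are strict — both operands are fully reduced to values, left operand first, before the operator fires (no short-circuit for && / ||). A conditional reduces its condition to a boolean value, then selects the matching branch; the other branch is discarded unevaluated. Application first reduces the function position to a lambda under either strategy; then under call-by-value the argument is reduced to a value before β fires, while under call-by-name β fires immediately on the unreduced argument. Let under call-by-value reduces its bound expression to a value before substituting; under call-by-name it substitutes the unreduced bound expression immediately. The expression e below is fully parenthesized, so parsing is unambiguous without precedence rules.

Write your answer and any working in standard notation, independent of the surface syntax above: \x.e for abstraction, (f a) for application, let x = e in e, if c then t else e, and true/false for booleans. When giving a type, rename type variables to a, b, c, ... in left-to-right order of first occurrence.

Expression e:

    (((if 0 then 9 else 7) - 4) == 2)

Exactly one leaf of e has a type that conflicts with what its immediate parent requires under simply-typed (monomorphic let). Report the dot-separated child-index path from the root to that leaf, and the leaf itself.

Derivation:
  unify Int ~ Bool
  FAIL: mismatch Int ~ Bool

Answer: 0.0.0 : 0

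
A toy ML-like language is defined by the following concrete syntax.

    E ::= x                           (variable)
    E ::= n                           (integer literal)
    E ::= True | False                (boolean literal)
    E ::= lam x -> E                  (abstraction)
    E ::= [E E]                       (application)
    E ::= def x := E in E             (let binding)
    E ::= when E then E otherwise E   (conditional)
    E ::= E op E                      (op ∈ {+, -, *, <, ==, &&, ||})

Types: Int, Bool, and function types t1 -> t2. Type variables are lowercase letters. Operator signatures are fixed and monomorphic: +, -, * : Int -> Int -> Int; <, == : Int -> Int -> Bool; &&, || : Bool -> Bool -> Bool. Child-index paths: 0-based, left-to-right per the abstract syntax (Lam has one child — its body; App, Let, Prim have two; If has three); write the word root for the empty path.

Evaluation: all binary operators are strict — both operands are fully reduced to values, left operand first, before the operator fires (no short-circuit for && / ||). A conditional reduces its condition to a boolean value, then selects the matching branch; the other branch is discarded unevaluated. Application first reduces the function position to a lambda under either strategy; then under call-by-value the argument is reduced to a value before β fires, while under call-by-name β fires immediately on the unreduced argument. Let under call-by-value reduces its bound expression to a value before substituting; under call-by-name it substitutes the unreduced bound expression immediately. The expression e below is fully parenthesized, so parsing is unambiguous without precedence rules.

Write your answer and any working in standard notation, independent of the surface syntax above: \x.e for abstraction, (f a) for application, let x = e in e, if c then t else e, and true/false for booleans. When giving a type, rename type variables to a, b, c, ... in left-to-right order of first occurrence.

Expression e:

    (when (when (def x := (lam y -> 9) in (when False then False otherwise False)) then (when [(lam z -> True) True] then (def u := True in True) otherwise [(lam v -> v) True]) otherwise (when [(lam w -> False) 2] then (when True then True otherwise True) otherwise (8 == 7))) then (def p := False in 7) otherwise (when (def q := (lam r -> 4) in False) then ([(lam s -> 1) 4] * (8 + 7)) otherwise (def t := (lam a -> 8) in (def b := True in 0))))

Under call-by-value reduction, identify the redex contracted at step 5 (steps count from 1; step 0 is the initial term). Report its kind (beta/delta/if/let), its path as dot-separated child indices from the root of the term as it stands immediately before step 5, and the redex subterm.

Answer: if at 0 : (if false then (if true then true else true) else (8 == 7))

Trace:
step 0: (if (if (let x = (\y.9) in (if false then false else false)) then (if ((\z.true) true) then (let u = true in true) else ((\v.v) true)) else (if ((\w.false) 2) then (if true then true else true) else (8 == 7))) then (let p = false in 7) else (if (let q = (\r.4) in false) then (((\s.1) 4) * (8 + 7)) else (let t = (\a.8) in (let b = true in 0))))
step 1: [let@0.0] (if (if (if false then false else false) then (if ((\z.true) true) then (let u = true in true) else ((\v.v) true)) else (if ((\w.false) 2) then (if true then true else true) else (8 == 7))) then (let p = false in 7) else (if (let q = (\r.4) in false) then (((\s.1) 4) * (8 + 7)) else (let t = (\a.8) in (let b = true in 0))))
step 2: [if@0.0] (if (if false then (if ((\z.true) true) then (let u = true in true) else ((\v.v) true)) else (if ((\w.false) 2) then (if true then true else true) else (8 == 7))) then (let p = false in 7) else (if (let q = (\r.4) in false) then (((\s.1) 4) * (8 + 7)) else (let t = (\a.8) in (let b = true in 0))))
step 3: [if@0] (if (if ((\w.false) 2) then (if true then true else true) else (8 == 7)) then (let p = false in 7) else (if (let q = (\r.4) in false) then (((\s.1) 4) * (8 + 7)) else (let t = (\a.8) in (let b = true in 0))))
step 4: [beta@0.0] (if (if false then (if true then true else true) else (8 == 7)) then (let p = false in 7) else (if (let q = (\r.4) in false) then (((\s.1) 4) * (8 + 7)) else (let t = (\a.8) in (let b = true in 0))))
step 5: [if@0] (if (8 == 7) then (let p = false in 7) else (if (let q = (\r.4) in false) then (((\s.1) 4) * (8 + 7)) else (let t = (\a.8) in (let b = true in 0))))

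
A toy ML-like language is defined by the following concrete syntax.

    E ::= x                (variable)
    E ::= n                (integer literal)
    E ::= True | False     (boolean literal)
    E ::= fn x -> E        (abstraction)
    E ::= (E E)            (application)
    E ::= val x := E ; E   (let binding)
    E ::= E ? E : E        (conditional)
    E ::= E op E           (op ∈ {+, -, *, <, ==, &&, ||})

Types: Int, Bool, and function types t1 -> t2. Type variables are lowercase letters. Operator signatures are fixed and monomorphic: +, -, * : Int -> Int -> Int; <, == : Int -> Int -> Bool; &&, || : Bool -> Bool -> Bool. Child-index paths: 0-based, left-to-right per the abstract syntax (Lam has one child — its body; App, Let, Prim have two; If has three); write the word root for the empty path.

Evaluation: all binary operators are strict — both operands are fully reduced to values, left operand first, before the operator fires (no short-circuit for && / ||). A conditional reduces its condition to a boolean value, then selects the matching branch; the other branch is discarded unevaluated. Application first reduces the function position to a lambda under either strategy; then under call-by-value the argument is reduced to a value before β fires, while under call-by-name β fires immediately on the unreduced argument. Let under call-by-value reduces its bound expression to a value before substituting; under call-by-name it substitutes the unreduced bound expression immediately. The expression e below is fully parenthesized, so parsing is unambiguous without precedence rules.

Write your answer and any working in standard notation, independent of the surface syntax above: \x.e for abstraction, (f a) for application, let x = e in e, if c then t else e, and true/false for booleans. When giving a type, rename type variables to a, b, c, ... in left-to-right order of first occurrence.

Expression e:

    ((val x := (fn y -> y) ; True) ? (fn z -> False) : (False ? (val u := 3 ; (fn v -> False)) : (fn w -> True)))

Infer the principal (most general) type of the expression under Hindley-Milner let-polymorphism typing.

Answer: a -> Bool

Working:
y : a
\y._ : a -> a
let x : forall. a -> a
  unify Bool ~ Bool
\z._ : b -> Bool
  unify Bool ~ Bool
let u : Int
\v._ : c -> Bool
\w._ : d -> Bool
  unify c -> Bool ~ d -> Bool
  unify c ~ d
  unify Bool ~ Bool
  unify b -> Bool ~ d -> Bool
  unify b ~ d
  unify Bool ~ Bool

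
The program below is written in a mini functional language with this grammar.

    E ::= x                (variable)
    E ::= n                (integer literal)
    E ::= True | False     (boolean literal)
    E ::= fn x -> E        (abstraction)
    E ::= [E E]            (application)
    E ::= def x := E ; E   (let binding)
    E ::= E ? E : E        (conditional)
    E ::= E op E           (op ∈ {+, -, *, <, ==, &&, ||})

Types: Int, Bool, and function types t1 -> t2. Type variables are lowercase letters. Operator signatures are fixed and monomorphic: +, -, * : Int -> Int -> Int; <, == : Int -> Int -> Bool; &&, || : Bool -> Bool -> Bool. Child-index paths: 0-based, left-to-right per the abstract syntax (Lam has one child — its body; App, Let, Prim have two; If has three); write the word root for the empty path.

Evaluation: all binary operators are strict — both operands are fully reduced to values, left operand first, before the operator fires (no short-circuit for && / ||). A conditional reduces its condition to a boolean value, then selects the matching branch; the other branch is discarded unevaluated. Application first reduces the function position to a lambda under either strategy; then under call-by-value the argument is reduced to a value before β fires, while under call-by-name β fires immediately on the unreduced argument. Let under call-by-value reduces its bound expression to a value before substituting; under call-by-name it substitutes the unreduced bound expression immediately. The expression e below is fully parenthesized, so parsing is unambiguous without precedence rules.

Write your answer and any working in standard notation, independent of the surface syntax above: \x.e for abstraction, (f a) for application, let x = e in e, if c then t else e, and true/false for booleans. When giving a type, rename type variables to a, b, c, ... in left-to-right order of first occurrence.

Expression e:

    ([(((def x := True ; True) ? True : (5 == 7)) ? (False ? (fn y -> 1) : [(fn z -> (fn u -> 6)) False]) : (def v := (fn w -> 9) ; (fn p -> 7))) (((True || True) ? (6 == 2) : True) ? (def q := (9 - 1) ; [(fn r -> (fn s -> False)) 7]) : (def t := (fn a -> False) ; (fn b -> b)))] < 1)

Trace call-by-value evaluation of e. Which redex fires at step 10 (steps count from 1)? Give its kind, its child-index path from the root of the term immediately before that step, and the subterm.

Working:
step 0: (((if (if (let x = true in true) then true else (5 == 7)) then (if false then (\y.1) else ((\z.(\u.6)) false)) else (let v = (\w.9) in (\p.7))) (if (if (true || true) then (6 == 2) else true) then (let q = (9 - 1) in ((\r.(\s.false)) 7)) else (let t = (\a.false) in (\b.b)))) < 1)
step 1: [let@0.0.0.0] (((if (if true then true else (5 == 7)) then (if false then (\y.1) else ((\z.(\u.6)) false)) else (let v = (\w.9) in (\p.7))) (if (if (true || true) then (6 == 2) else true) then (let q = (9 - 1) in ((\r.(\s.false)) 7)) else (let t = (\a.false) in (\b.b)))) < 1)
step 2: [if@0.0.0] (((if true then (if false then (\y.1) else ((\z.(\u.6)) false)) else (let v = (\w.9) in (\p.7))) (if (if (true || true) then (6 == 2) else true) then (let q = (9 - 1) in ((\r.(\s.false)) 7)) else (let t = (\a.false) in (\b.b)))) < 1)
step 3: [if@0.0] (((if false then (\y.1) else ((\z.(\u.6)) false)) (if (if (true || true) then (6 == 2) else true) then (let q = (9 - 1) in ((\r.(\s.false)) 7)) else (let t = (\a.false) in (\b.b)))) < 1)
step 4: [if@0.0] ((((\z.(\u.6)) false) (if (if (true || true) then (6 == 2) else true) then (let q = (9 - 1) in ((\r.(\s.false)) 7)) else (let t = (\a.false) in (\b.b)))) < 1)
step 5: [beta@0.0] (((\u.6) (if (if (true || true) then (6 == 2) else true) then (let q = (9 - 1) in ((\r.(\s.false)) 7)) else (let t = (\a.false) in (\b.b)))) < 1)
step 6: [delta@0.1.0.0] (((\u.6) (if (if true then (6 == 2) else true) then (let q = (9 - 1) in ((\r.(\s.false)) 7)) else (let t = (\a.false) in (\b.b)))) < 1)
step 7: [if@0.1.0] (((\u.6) (if (6 == 2) then (let q = (9 - 1) in ((\r.(\s.false)) 7)) else (let t = (\a.false) in (\b.b)))) < 1)
step 8: [delta@0.1.0] (((\u.6) (if false then (let q = (9 - 1) in ((\r.(\s.false)) 7)) else (let t = (\a.false) in (\b.b)))) < 1)
step 9: [if@0.1] (((\u.6) (let t = (\a.false) in (\b.b))) < 1)
step 10: [let@0.1] (((\u.6) (\b.b)) < 1)

Answer: let at 0.1 : (let t = (\a.false) in (\b.b))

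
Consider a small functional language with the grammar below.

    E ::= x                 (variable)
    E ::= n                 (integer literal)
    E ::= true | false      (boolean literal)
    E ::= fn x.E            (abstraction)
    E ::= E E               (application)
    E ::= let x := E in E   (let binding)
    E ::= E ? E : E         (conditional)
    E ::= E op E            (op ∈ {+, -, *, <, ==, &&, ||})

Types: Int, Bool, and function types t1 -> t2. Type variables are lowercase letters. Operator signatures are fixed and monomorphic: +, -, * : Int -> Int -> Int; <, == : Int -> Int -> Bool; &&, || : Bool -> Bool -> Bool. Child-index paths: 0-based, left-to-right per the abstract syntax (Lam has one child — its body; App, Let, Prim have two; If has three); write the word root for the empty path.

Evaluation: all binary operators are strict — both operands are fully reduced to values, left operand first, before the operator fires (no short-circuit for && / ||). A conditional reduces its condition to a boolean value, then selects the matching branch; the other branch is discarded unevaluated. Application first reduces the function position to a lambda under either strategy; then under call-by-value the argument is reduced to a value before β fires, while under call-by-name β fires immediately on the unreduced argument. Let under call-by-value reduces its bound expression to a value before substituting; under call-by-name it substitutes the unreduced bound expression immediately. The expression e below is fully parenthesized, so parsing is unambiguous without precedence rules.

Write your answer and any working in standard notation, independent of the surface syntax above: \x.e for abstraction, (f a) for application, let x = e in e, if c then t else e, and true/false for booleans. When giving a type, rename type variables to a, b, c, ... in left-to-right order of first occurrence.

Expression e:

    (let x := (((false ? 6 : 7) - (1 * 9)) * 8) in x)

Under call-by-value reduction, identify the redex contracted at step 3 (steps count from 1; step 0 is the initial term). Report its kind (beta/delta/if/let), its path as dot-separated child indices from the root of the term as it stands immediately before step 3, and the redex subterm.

Answer: delta at 0.0 : (7 - 9)

Working:
step 0: (let x = (((if false then 6 else 7) - (1 * 9)) * 8) in x)
step 1: [if@0.0.0] (let x = ((7 - (1 * 9)) * 8) in x)
step 2: [delta@0.0.1] (let x = ((7 - 9) * 8) in x)
step 3: [delta@0.0] (let x = (-2 * 8) in x)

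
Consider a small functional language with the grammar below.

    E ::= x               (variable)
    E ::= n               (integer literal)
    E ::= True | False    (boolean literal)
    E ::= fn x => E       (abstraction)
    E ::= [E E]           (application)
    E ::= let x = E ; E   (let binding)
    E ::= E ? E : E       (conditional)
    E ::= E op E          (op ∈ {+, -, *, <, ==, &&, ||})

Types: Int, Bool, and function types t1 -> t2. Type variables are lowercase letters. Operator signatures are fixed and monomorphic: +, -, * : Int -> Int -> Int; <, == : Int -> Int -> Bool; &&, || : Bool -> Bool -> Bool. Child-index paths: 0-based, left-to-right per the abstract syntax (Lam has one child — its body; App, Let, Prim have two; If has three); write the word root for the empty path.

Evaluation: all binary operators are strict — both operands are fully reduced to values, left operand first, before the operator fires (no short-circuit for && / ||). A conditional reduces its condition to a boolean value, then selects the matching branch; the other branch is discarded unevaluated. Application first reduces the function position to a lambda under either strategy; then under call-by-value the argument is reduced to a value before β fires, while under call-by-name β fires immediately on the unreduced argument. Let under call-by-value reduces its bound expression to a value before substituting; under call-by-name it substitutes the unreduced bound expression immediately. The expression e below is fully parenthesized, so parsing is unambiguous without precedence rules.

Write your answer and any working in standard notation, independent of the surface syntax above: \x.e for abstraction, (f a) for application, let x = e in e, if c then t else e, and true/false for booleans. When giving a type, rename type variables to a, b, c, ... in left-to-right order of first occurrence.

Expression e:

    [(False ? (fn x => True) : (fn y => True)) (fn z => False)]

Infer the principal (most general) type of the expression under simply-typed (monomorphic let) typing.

Trace:
  unify Bool ~ Bool
\x._ : a -> Bool
\y._ : b -> Bool
  unify a -> Bool ~ b -> Bool
  unify a ~ b
  unify Bool ~ Bool
\z._ : c -> Bool
  unify b -> Bool ~ (c -> Bool) -> d
  unify b ~ c -> Bool
  unify Bool ~ d
_ _ : Bool

Answer: Bool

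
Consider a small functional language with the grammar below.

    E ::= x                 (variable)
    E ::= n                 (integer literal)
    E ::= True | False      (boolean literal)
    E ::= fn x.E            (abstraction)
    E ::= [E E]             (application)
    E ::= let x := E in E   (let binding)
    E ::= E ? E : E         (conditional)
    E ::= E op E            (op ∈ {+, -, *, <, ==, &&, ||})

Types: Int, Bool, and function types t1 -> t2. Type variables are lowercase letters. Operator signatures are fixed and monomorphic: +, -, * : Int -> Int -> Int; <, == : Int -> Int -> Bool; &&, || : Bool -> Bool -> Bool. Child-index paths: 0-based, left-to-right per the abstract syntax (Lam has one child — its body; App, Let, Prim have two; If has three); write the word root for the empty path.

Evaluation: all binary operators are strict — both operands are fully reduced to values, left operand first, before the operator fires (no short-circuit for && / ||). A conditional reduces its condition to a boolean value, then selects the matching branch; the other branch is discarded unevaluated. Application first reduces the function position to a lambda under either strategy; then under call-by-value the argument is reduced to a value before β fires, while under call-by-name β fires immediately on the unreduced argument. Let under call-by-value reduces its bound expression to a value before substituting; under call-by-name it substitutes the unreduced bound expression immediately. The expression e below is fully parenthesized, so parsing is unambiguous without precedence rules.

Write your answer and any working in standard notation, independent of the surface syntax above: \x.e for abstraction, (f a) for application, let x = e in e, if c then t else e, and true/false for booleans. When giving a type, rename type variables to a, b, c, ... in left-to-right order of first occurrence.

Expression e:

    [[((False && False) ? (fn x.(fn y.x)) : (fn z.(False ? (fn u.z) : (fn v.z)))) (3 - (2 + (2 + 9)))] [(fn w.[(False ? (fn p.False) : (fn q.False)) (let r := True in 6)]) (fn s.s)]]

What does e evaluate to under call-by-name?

Derivation:
step 0: (((if (false && false) then (\x.(\y.x)) else (\z.(if false then (\u.z) else (\v.z)))) (3 - (2 + (2 + 9)))) ((\w.((if false then (\p.false) else (\q.false)) (let r = true in 6))) (\s.s)))
step 1: [delta@0.0.0] (((if false then (\x.(\y.x)) else (\z.(if false then (\u.z) else (\v.z)))) (3 - (2 + (2 + 9)))) ((\w.((if false then (\p.false) else (\q.false)) (let r = true in 6))) (\s.s)))
step 2: [if@0.0] (((\z.(if false then (\u.z) else (\v.z))) (3 - (2 + (2 + 9)))) ((\w.((if false then (\p.false) else (\q.false)) (let r = true in 6))) (\s.s)))
step 3: [beta@0] ((if false then (\u.(3 - (2 + (2 + 9)))) else (\v.(3 - (2 + (2 + 9))))) ((\w.((if false then (\p.false) else (\q.false)) (let r = true in 6))) (\s.s)))
step 4: [if@0] ((\v.(3 - (2 + (2 + 9)))) ((\w.((if false then (\p.false) else (\q.false)) (let r = true in 6))) (\s.s)))
step 5: [beta@root] (3 - (2 + (2 + 9)))
step 6: [delta@1.1] (3 - (2 + 11))
step 7: [delta@1] (3 - 13)
step 8: [delta@root] -10

Answer: -10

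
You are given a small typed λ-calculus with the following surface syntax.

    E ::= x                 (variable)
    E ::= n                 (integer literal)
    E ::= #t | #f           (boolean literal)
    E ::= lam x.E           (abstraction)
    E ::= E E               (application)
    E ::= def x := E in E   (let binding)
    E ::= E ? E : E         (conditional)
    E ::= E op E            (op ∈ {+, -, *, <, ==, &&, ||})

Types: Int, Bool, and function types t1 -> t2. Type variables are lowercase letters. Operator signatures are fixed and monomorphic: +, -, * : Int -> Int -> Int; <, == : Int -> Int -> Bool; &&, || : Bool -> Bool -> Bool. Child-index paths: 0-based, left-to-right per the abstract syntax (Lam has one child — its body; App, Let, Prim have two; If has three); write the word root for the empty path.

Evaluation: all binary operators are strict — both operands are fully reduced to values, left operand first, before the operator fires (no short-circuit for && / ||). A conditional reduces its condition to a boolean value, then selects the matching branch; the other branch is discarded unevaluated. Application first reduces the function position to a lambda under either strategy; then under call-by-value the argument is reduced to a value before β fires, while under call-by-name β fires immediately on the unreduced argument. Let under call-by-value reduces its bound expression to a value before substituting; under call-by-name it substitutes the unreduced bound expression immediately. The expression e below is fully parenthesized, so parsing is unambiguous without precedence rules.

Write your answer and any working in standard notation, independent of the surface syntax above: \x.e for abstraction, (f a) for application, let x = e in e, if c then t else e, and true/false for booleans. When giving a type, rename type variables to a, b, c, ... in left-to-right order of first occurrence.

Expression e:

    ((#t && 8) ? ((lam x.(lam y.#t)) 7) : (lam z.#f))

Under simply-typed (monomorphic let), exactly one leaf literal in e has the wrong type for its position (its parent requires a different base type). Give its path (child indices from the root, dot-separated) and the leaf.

Answer: 0.1 : 8

Derivation:
  unify Bool ~ Bool
  unify Int ~ Bool
  FAIL: mismatch Int ~ Bool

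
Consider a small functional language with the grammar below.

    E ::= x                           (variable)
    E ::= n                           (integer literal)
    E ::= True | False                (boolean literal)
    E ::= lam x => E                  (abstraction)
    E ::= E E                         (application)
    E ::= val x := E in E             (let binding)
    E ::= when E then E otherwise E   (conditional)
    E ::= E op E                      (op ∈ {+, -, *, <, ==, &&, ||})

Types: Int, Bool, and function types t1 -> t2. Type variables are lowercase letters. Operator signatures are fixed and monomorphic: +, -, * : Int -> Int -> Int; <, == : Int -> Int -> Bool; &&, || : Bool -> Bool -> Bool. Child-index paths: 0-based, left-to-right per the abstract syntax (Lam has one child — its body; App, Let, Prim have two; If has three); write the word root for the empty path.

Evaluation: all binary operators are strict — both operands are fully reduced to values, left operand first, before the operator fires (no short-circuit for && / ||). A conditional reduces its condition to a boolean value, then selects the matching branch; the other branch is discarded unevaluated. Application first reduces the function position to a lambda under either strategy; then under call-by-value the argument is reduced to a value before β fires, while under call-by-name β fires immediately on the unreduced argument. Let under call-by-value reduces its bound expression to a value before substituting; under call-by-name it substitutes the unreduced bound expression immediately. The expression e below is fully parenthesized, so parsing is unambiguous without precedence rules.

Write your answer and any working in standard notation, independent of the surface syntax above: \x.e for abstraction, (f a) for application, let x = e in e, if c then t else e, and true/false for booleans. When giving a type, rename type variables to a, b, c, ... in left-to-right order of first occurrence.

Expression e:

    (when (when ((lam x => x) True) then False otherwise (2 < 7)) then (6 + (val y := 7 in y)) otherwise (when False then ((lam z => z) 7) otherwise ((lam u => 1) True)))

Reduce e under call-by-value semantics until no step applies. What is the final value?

Answer: 1

Working:
step 0: (if (if ((\x.x) true) then false else (2 < 7)) then (6 + (let y = 7 in y)) else (if false then ((\z.z) 7) else ((\u.1) true)))
step 1: [beta@0.0] (if (if true then false else (2 < 7)) then (6 + (let y = 7 in y)) else (if false then ((\z.z) 7) else ((\u.1) true)))
step 2: [if@0] (if false then (6 + (let y = 7 in y)) else (if false then ((\z.z) 7) else ((\u.1) true)))
step 3: [if@root] (if false then ((\z.z) 7) else ((\u.1) true))
step 4: [if@root] ((\u.1) true)
step 5: [beta@root] 1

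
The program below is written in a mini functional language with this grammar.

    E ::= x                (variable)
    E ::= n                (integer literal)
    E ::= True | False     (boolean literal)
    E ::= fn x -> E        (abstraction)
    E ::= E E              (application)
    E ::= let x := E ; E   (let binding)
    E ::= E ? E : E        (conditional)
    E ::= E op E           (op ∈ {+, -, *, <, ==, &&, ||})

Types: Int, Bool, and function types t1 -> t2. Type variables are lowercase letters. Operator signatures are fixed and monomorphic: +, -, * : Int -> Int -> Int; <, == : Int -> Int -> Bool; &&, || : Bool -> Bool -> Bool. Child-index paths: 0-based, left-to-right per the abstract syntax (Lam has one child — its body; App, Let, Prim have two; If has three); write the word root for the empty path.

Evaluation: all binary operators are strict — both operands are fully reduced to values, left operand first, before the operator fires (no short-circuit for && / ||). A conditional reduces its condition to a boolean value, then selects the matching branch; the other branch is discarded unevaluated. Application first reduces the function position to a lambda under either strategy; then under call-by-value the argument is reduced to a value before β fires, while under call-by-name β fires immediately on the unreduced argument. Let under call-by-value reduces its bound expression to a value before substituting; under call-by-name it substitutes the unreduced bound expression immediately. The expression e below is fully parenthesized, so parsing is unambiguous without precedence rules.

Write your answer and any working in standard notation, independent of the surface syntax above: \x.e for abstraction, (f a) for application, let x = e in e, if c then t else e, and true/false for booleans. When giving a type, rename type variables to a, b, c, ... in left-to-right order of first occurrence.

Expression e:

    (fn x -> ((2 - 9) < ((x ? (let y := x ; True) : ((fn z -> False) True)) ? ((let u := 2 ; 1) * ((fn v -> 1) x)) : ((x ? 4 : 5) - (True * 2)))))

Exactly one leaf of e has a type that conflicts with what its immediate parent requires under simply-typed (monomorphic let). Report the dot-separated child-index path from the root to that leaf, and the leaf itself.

Answer: 0.1.2.1.0 : true

Derivation:
  unify Int ~ Int
  unify Int ~ Int
  unify Int ~ Int
x : a
  unify a ~ Bool
x : Bool
let y : Bool
\z._ : b -> Bool
  unify b -> Bool ~ Bool -> c
  unify b ~ Bool
  unify Bool ~ c
_ _ : Bool
  unify Bool ~ Bool
  unify Bool ~ Bool
let u : Int
  unify Int ~ Int
\v._ : d -> Int
x : Bool
  unify d -> Int ~ Bool -> e
  unify d ~ Bool
  unify Int ~ e
_ _ : Int
  unify Int ~ Int
x : Bool
  unify Bool ~ Bool
  unify Int ~ Int
  unify Int ~ Int
  unify Bool ~ Int
  FAIL: mismatch Bool ~ Int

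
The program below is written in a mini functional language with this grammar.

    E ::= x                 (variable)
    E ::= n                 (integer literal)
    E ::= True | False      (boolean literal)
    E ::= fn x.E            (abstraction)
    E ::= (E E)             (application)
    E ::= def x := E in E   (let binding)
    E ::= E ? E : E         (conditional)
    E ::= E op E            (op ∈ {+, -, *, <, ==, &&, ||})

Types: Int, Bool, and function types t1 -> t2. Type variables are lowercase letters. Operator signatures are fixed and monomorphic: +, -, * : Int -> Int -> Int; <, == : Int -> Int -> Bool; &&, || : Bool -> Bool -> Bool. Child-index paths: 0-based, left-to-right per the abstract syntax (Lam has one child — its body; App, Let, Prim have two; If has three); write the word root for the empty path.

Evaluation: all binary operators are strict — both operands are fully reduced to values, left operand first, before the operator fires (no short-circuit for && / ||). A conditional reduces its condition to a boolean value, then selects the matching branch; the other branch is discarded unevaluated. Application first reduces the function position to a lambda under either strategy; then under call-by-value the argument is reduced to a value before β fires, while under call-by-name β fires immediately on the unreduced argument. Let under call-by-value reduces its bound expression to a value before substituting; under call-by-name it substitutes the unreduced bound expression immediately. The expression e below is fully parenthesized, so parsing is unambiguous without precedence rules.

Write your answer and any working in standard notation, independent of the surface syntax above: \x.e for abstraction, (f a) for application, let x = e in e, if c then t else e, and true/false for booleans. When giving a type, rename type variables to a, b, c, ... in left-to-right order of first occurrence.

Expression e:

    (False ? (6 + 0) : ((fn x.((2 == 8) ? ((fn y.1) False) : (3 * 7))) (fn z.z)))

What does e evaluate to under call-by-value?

Derivation:
step 0: (if false then (6 + 0) else ((\x.(if (2 == 8) then ((\y.1) false) else (3 * 7))) (\z.z)))
step 1: [if@root] ((\x.(if (2 == 8) then ((\y.1) false) else (3 * 7))) (\z.z))
step 2: [beta@root] (if (2 == 8) then ((\y.1) false) else (3 * 7))
step 3: [delta@0] (if false then ((\y.1) false) else (3 * 7))
step 4: [if@root] (3 * 7)
step 5: [delta@root] 21

Answer: 21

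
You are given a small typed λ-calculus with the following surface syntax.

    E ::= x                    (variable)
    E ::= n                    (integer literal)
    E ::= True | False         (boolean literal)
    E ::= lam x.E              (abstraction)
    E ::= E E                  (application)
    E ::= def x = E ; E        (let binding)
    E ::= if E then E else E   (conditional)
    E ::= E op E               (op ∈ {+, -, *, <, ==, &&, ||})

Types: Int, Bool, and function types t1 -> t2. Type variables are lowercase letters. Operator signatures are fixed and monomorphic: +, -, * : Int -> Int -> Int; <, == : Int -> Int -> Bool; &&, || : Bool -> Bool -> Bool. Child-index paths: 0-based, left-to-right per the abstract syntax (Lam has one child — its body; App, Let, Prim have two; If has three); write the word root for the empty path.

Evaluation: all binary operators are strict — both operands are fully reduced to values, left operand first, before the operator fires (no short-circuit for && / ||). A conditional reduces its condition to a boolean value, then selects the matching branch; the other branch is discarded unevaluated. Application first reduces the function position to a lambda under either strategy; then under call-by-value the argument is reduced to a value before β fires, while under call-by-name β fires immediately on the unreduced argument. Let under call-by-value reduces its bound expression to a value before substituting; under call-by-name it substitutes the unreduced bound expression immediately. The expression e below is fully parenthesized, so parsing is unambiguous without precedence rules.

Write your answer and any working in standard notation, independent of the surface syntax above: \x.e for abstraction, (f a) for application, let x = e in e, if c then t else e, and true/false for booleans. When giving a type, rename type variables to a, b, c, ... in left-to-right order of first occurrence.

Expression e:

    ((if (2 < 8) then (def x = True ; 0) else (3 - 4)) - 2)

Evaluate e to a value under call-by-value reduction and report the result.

Working:
step 0: ((if (2 < 8) then (let x = true in 0) else (3 - 4)) - 2)
step 1: [delta@0.0] ((if true then (let x = true in 0) else (3 - 4)) - 2)
step 2: [if@0] ((let x = true in 0) - 2)
step 3: [let@0] (0 - 2)
step 4: [delta@root] -2

Answer: -2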